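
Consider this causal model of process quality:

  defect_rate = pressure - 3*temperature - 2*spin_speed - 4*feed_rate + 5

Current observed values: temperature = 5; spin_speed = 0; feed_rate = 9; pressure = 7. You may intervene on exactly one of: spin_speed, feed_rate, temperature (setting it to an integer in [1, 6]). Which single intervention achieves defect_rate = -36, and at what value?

set temperature = 4

Intervening on spin_speed: defect_rate = -2*spin_speed - 39. Reaching -36 requires spin_speed = -3/2, not an integer.
Intervening on feed_rate: defect_rate = -4*feed_rate - 3. Reaching -36 requires feed_rate = 33/4, not an integer.
Intervening on temperature: with other inputs at their observed values, defect_rate = -3*temperature - 24. Solving for -36 gives temperature = 4, within [1, 6].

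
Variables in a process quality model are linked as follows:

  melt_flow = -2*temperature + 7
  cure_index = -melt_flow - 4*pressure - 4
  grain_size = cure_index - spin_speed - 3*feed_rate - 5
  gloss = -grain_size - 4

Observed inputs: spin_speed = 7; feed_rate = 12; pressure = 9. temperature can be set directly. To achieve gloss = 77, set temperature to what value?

Substituting into the cure_index equation gives cure_index = 2*temperature - 47.
Substituting into the grain_size equation gives grain_size = 2*temperature - 95.
So gloss = -2*temperature + 91.
Solve -2*temperature + 91 = 77: temperature = (77 - 91) / -2 = 7.

temperature = 7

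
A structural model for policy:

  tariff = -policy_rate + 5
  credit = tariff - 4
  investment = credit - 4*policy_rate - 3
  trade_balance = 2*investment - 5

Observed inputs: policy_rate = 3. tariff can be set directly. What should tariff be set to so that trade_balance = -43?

tariff = 0

Intervening on tariff fixes its value directly, overriding its dependence on policy_rate.
Substituting into the investment equation gives investment = tariff - 19.
Substituting into the trade_balance equation gives trade_balance = 2*tariff - 43.
Solve 2*tariff - 43 = -43: tariff = (-43 + 43) / 2 = 0.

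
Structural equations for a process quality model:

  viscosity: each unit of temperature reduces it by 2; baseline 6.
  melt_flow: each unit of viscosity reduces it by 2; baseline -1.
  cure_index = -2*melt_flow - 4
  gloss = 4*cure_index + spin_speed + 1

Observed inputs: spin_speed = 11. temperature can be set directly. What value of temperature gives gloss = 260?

Substituting into the melt_flow equation gives melt_flow = 4*temperature - 13.
cure_index becomes -8*temperature + 22.
Substituting into the gloss equation gives gloss = -32*temperature + 100.
Solve -32*temperature + 100 = 260: temperature = (260 - 100) / -32 = -5.

temperature = -5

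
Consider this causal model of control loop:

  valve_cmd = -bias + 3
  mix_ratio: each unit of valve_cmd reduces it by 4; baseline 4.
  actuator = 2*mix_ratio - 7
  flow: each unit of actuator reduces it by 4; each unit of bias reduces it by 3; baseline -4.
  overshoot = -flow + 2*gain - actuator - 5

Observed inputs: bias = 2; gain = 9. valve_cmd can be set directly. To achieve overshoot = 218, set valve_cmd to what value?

valve_cmd = -8

Intervening on valve_cmd fixes its value directly, overriding its dependence on bias.
Substituting into the actuator equation gives actuator = -8*valve_cmd + 1.
Substituting into the flow equation gives flow = 32*valve_cmd - 14.
So overshoot = -24*valve_cmd + 26.
Solve -24*valve_cmd + 26 = 218: valve_cmd = (218 - 26) / -24 = -8.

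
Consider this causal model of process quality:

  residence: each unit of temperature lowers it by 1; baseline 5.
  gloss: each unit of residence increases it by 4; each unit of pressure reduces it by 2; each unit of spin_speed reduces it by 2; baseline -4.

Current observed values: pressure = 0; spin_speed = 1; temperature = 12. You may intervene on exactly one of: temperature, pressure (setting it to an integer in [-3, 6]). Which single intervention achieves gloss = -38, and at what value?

Intervening on temperature: gloss = -4*temperature + 14. Reaching -38 requires temperature = 13, outside [-3, 6].
Intervening on pressure: with other inputs at their observed values, gloss = -2*pressure - 34. Solving for -38 gives pressure = 2, within [-3, 6].

set pressure = 2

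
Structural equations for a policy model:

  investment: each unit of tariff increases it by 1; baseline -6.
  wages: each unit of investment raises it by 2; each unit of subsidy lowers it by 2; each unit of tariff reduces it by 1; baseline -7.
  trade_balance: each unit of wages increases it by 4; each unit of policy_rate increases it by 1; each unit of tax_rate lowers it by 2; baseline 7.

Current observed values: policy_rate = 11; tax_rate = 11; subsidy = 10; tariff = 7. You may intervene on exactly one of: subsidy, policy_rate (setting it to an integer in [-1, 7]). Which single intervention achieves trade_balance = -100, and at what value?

Intervening on subsidy: with other inputs at their observed values, trade_balance = -8*subsidy - 52. Solving for -100 gives subsidy = 6, within [-1, 7].
Intervening on policy_rate: trade_balance = policy_rate - 143. Reaching -100 requires policy_rate = 43, outside [-1, 7].

set subsidy = 6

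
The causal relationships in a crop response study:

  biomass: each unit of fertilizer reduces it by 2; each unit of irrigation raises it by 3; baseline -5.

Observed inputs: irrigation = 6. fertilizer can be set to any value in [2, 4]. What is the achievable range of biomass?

Substituting into the biomass equation gives biomass = -2*fertilizer + 13.
Linear in fertilizer, so extremes are at the endpoints: fertilizer = 2 gives biomass = 9; fertilizer = 4 gives biomass = 5.

5 to 9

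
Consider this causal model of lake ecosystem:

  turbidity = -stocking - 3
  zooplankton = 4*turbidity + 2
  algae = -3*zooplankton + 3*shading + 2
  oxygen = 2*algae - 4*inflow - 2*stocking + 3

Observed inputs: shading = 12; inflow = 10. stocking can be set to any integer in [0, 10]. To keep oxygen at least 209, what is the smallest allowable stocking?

stocking = 5

Substituting into the zooplankton equation gives zooplankton = -4*stocking - 10.
This gives algae = 12*stocking + 68.
Substituting into the oxygen equation gives oxygen = 22*stocking + 99.
Require 22*stocking + 99 ≥ 209, so stocking ≥ 5.
The smallest integer in [0, 10] satisfying this is 5.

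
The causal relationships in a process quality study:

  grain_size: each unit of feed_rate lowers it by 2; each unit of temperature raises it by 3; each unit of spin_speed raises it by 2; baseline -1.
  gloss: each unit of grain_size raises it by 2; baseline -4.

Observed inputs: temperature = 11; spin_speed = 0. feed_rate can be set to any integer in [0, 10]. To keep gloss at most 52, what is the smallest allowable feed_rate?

feed_rate = 2

Substituting into the grain_size equation gives grain_size = -2*feed_rate + 32.
Substituting into the gloss equation gives gloss = -4*feed_rate + 60.
Require -4*feed_rate + 60 ≤ 52, so feed_rate ≥ 2.
The smallest integer in [0, 10] satisfying this is 2.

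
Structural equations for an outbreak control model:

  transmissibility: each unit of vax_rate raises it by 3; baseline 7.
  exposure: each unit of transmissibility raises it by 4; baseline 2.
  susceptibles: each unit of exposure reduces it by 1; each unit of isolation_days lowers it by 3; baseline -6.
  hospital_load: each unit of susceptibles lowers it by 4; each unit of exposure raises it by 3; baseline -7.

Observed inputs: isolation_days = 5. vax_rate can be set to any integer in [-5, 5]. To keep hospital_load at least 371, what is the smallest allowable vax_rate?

Substituting into the exposure equation gives exposure = 12*vax_rate + 30.
Substituting into the susceptibles equation gives susceptibles = -12*vax_rate - 51.
So hospital_load = 84*vax_rate + 287.
Require 84*vax_rate + 287 ≥ 371, so vax_rate ≥ 1.
The smallest integer in [-5, 5] satisfying this is 1.

vax_rate = 1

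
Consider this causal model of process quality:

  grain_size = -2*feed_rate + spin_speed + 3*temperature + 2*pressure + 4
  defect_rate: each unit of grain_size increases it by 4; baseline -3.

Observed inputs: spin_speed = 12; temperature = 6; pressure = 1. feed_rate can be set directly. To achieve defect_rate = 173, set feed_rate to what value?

Substituting into the grain_size equation gives grain_size = -2*feed_rate + 36.
Substituting into the defect_rate equation gives defect_rate = -8*feed_rate + 141.
Solve -8*feed_rate + 141 = 173: feed_rate = (173 - 141) / -8 = -4.

feed_rate = -4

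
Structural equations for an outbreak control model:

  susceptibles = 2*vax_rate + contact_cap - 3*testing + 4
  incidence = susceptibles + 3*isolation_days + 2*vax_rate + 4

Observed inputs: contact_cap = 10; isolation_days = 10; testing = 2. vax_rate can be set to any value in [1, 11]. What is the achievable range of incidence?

Substituting into the susceptibles equation gives susceptibles = 2*vax_rate + 8.
So incidence = 4*vax_rate + 42.
Linear in vax_rate, so extremes are at the endpoints: vax_rate = 1 gives incidence = 46; vax_rate = 11 gives incidence = 86.

46 to 86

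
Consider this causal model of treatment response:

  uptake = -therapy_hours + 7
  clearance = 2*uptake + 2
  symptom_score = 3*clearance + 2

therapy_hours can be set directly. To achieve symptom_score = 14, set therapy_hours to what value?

therapy_hours = 6

Substituting into the clearance equation gives clearance = -2*therapy_hours + 16.
Substituting into the symptom_score equation gives symptom_score = -6*therapy_hours + 50.
Solve -6*therapy_hours + 50 = 14: therapy_hours = (14 - 50) / -6 = 6.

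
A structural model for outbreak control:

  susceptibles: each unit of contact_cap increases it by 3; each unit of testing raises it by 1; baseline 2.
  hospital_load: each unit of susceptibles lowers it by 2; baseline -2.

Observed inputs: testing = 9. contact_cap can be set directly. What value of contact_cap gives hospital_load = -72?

contact_cap = 8

Substituting into the susceptibles equation gives susceptibles = 3*contact_cap + 11.
hospital_load becomes -6*contact_cap - 24.
Solve -6*contact_cap - 24 = -72: contact_cap = (-72 + 24) / -6 = 8.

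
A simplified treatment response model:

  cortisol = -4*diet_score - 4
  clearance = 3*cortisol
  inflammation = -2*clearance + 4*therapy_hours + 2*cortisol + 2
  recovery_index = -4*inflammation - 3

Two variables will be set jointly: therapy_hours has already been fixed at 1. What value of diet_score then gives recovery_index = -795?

diet_score = 11

With therapy_hours held at 1:
Substituting into the clearance equation gives clearance = -12*diet_score - 12.
Substituting into the inflammation equation gives inflammation = 16*diet_score + 22.
Substituting into the recovery_index equation gives recovery_index = -64*diet_score - 91.
Solve -64*diet_score - 91 = -795: diet_score = (-795 + 91) / -64 = 11.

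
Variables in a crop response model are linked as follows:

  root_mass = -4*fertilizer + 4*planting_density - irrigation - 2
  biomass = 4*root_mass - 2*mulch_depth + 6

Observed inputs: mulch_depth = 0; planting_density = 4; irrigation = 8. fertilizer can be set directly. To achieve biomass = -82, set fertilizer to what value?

fertilizer = 7

Substituting into the root_mass equation gives root_mass = -4*fertilizer + 6.
This gives biomass = -16*fertilizer + 30.
Solve -16*fertilizer + 30 = -82: fertilizer = (-82 - 30) / -16 = 7.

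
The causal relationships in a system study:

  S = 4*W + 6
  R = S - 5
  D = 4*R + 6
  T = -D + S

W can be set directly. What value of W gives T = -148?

Substituting into the R equation gives R = 4*W + 1.
Substituting into the D equation gives D = 16*W + 10.
Substituting into the T equation gives T = -12*W - 4.
Solve -12*W - 4 = -148: W = (-148 + 4) / -12 = 12.

W = 12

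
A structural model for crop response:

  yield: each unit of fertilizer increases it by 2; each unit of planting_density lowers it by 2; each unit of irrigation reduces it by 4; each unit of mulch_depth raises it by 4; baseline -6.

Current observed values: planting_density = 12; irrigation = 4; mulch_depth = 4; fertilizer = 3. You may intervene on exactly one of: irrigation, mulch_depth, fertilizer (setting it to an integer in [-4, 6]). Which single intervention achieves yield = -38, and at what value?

set fertilizer = -4

Intervening on irrigation: yield = -4*irrigation - 8. Reaching -38 requires irrigation = 15/2, not an integer.
Intervening on mulch_depth: yield = 4*mulch_depth - 40. Reaching -38 requires mulch_depth = 1/2, not an integer.
Intervening on fertilizer: with other inputs at their observed values, yield = 2*fertilizer - 30. Solving for -38 gives fertilizer = -4, within [-4, 6].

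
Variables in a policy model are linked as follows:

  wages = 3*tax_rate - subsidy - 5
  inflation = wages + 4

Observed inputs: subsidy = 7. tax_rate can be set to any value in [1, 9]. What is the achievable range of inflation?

Substituting into the wages equation gives wages = 3*tax_rate - 12.
Substituting into the inflation equation gives inflation = 3*tax_rate - 8.
Linear in tax_rate, so extremes are at the endpoints: tax_rate = 1 gives inflation = -5; tax_rate = 9 gives inflation = 19.

-5 to 19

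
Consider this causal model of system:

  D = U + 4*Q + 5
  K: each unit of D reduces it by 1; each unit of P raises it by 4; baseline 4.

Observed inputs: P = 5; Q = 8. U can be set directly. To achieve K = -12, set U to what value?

Substituting into the D equation gives D = U + 37.
K becomes -U - 13.
Solve -U - 13 = -12: U = (-12 + 13) / -1 = -1.

U = -1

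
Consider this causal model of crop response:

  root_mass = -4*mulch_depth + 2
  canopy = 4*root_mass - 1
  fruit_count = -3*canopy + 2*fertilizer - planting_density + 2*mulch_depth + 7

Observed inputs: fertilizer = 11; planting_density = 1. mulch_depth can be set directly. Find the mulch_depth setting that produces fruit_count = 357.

mulch_depth = 7

Substituting into the canopy equation gives canopy = -16*mulch_depth + 7.
Substituting into the fruit_count equation gives fruit_count = 50*mulch_depth + 7.
Solve 50*mulch_depth + 7 = 357: mulch_depth = (357 - 7) / 50 = 7.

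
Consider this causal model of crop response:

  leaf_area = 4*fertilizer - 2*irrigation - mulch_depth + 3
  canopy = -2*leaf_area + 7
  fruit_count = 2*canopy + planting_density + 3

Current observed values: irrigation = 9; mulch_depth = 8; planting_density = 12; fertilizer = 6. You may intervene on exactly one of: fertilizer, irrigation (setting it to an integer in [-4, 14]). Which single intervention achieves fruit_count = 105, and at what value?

set fertilizer = 1

Intervening on fertilizer: with other inputs at their observed values, fruit_count = -16*fertilizer + 121. Solving for 105 gives fertilizer = 1, within [-4, 14].
Intervening on irrigation: fruit_count = 8*irrigation - 47. Reaching 105 requires irrigation = 19, outside [-4, 14].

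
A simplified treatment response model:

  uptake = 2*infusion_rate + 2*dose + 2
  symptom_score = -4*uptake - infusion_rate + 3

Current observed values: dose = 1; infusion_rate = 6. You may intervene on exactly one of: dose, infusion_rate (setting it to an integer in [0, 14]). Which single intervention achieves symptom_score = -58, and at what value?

set infusion_rate = 5

Intervening on dose: symptom_score = -8*dose - 59. Reaching -58 requires dose = -1/8, not an integer.
Intervening on infusion_rate: with other inputs at their observed values, symptom_score = -9*infusion_rate - 13. Solving for -58 gives infusion_rate = 5, within [0, 14].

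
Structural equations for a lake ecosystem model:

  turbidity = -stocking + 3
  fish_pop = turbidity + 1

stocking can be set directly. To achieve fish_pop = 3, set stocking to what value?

Substituting into the fish_pop equation gives fish_pop = -stocking + 4.
Solve -stocking + 4 = 3: stocking = (3 - 4) / -1 = 1.

stocking = 1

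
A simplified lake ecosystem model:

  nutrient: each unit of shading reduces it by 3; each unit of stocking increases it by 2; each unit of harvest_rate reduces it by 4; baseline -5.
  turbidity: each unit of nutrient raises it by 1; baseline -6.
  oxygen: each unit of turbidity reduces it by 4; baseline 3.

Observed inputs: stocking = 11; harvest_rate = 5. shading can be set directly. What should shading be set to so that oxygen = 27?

shading = -1

Substituting into the nutrient equation gives nutrient = -3*shading - 3.
Substituting into the turbidity equation gives turbidity = -3*shading - 9.
Substituting into the oxygen equation gives oxygen = 12*shading + 39.
Solve 12*shading + 39 = 27: shading = (27 - 39) / 12 = -1.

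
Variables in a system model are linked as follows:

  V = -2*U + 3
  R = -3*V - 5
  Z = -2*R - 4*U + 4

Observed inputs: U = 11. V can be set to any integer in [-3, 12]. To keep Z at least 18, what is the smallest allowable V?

V = 8

Intervening on V fixes its value directly, overriding its dependence on U.
Substituting into the Z equation gives Z = 6*V - 30.
Require 6*V - 30 ≥ 18, so V ≥ 8.
The smallest integer in [-3, 12] satisfying this is 8.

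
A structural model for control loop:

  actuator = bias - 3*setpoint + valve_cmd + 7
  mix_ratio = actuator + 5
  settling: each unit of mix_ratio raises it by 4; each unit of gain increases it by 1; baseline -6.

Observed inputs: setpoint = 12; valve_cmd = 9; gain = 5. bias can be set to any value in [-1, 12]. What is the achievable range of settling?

Substituting into the actuator equation gives actuator = bias - 20.
mix_ratio becomes bias - 15.
Substituting into the settling equation gives settling = 4*bias - 61.
Linear in bias, so extremes are at the endpoints: bias = -1 gives settling = -65; bias = 12 gives settling = -13.

-65 to -13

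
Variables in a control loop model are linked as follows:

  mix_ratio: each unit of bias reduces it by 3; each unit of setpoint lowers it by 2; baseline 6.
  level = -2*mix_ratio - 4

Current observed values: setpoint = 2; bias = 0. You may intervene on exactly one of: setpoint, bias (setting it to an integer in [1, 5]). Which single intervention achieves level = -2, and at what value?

Intervening on setpoint: level = 4*setpoint - 16. Reaching -2 requires setpoint = 7/2, not an integer.
Intervening on bias: with other inputs at their observed values, level = 6*bias - 8. Solving for -2 gives bias = 1, within [1, 5].

set bias = 1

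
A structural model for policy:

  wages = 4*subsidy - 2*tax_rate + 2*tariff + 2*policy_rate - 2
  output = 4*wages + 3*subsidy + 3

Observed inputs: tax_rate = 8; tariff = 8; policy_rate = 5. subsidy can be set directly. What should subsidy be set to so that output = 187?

Substituting into the wages equation gives wages = 4*subsidy + 8.
output becomes 19*subsidy + 35.
Solve 19*subsidy + 35 = 187: subsidy = (187 - 35) / 19 = 8.

subsidy = 8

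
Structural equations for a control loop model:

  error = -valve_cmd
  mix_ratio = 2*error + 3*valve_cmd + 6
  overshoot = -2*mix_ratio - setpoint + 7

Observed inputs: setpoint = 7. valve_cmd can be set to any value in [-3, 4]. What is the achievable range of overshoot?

Substituting into the mix_ratio equation gives mix_ratio = valve_cmd + 6.
So overshoot = -2*valve_cmd - 12.
Linear in valve_cmd, so extremes are at the endpoints: valve_cmd = -3 gives overshoot = -6; valve_cmd = 4 gives overshoot = -20.

-20 to -6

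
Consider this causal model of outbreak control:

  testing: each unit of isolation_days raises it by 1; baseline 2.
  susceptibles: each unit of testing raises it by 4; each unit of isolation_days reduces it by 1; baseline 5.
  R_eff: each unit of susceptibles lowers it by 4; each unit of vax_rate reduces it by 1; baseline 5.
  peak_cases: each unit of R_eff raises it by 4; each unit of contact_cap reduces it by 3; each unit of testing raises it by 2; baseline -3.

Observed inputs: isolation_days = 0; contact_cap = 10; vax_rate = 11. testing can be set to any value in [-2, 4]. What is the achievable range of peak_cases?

-385 to -13

Intervening on testing fixes its value directly, overriding its dependence on isolation_days.
Substituting into the susceptibles equation gives susceptibles = 4*testing + 5.
R_eff becomes -16*testing - 26.
Substituting into the peak_cases equation gives peak_cases = -62*testing - 137.
Linear in testing, so extremes are at the endpoints: testing = -2 gives peak_cases = -13; testing = 4 gives peak_cases = -385.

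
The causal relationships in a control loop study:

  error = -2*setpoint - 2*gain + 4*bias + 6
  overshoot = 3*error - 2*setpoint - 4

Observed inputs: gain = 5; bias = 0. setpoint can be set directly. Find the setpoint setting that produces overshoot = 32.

setpoint = -6

Substituting into the error equation gives error = -2*setpoint - 4.
So overshoot = -8*setpoint - 16.
Solve -8*setpoint - 16 = 32: setpoint = (32 + 16) / -8 = -6.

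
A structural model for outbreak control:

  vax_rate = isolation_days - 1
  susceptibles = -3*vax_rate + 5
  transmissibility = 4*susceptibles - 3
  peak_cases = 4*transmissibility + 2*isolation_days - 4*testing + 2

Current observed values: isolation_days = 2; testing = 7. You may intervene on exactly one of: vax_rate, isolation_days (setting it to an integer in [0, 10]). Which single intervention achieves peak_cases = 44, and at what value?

Intervening on vax_rate: peak_cases = -48*vax_rate + 46. Reaching 44 requires vax_rate = 1/24, not an integer.
Intervening on isolation_days: with other inputs at their observed values, peak_cases = -46*isolation_days + 90. Solving for 44 gives isolation_days = 1, within [0, 10].

set isolation_days = 1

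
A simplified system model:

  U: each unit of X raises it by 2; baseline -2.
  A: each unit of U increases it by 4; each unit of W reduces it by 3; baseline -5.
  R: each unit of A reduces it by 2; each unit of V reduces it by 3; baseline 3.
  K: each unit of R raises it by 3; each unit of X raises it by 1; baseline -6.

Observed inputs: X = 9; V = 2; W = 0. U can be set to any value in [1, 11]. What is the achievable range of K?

-240 to 0

Intervening on U fixes its value directly, overriding its dependence on X.
Substituting into the A equation gives A = 4*U - 5.
R becomes -8*U + 7.
Substituting into the K equation gives K = -24*U + 24.
Linear in U, so extremes are at the endpoints: U = 1 gives K = 0; U = 11 gives K = -240.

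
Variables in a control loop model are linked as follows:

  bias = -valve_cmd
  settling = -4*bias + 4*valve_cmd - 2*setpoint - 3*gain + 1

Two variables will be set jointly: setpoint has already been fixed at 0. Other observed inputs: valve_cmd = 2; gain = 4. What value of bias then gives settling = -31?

With setpoint held at 0:
Intervening on bias fixes its value directly, overriding its dependence on valve_cmd.
Substituting into the settling equation gives settling = -4*bias - 3.
Solve -4*bias - 3 = -31: bias = (-31 + 3) / -4 = 7.

bias = 7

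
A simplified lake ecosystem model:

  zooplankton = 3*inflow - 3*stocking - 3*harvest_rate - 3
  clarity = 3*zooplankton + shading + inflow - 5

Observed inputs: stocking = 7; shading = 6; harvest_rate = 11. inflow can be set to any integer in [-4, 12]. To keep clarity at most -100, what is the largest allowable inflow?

Substituting into the zooplankton equation gives zooplankton = 3*inflow - 57.
So clarity = 10*inflow - 170.
Require 10*inflow - 170 ≤ -100, so inflow ≤ 7.
The largest integer in [-4, 12] satisfying this is 7.

inflow = 7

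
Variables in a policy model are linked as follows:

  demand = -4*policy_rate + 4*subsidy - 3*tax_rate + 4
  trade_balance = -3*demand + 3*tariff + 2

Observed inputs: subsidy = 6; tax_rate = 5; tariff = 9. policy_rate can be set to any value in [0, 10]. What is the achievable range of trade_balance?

-10 to 110

Substituting into the demand equation gives demand = -4*policy_rate + 13.
This gives trade_balance = 12*policy_rate - 10.
Linear in policy_rate, so extremes are at the endpoints: policy_rate = 0 gives trade_balance = -10; policy_rate = 10 gives trade_balance = 110.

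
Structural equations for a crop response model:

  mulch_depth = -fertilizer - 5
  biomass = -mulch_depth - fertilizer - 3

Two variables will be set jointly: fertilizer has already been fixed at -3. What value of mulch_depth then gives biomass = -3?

mulch_depth = 3

With fertilizer held at -3:
Intervening on mulch_depth fixes its value directly, overriding its dependence on fertilizer.
Substituting into the biomass equation gives biomass = -mulch_depth.
Solve -mulch_depth = -3: mulch_depth = -3 / -1 = 3.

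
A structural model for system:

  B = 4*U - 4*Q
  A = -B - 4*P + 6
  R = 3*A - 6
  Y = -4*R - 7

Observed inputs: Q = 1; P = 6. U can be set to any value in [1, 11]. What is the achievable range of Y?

233 to 713

Substituting into the B equation gives B = 4*U - 4.
A becomes -4*U - 14.
Substituting into the R equation gives R = -12*U - 48.
Y becomes 48*U + 185.
Linear in U, so extremes are at the endpoints: U = 1 gives Y = 233; U = 11 gives Y = 713.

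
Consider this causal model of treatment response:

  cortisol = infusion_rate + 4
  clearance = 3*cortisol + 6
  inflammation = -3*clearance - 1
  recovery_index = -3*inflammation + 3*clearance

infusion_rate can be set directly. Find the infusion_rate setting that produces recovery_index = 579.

Substituting into the clearance equation gives clearance = 3*infusion_rate + 18.
Substituting into the inflammation equation gives inflammation = -9*infusion_rate - 55.
recovery_index becomes 36*infusion_rate + 219.
Solve 36*infusion_rate + 219 = 579: infusion_rate = (579 - 219) / 36 = 10.

infusion_rate = 10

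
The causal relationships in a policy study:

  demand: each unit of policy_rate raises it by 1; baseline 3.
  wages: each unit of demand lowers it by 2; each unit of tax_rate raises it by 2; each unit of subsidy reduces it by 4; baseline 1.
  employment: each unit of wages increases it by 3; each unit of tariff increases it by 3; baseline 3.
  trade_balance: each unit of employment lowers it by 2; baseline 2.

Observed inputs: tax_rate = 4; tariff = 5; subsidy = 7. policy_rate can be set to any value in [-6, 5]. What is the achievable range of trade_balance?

Substituting into the wages equation gives wages = -2*policy_rate - 25.
employment becomes -6*policy_rate - 57.
Substituting into the trade_balance equation gives trade_balance = 12*policy_rate + 116.
Linear in policy_rate, so extremes are at the endpoints: policy_rate = -6 gives trade_balance = 44; policy_rate = 5 gives trade_balance = 176.

44 to 176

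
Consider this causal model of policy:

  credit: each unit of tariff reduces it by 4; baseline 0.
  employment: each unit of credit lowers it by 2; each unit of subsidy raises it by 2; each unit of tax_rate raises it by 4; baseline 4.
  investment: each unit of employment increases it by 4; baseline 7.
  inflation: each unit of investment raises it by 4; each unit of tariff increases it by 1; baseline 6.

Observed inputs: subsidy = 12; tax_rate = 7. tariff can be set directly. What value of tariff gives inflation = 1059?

tariff = 1

Substituting into the employment equation gives employment = 8*tariff + 56.
Substituting into the investment equation gives investment = 32*tariff + 231.
Substituting into the inflation equation gives inflation = 129*tariff + 930.
Solve 129*tariff + 930 = 1059: tariff = (1059 - 930) / 129 = 1.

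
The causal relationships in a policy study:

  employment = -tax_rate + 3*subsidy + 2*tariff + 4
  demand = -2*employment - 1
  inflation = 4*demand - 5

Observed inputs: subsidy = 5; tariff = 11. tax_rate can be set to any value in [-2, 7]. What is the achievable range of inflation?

Substituting into the employment equation gives employment = -tax_rate + 41.
Substituting into the demand equation gives demand = 2*tax_rate - 83.
Substituting into the inflation equation gives inflation = 8*tax_rate - 337.
Linear in tax_rate, so extremes are at the endpoints: tax_rate = -2 gives inflation = -353; tax_rate = 7 gives inflation = -281.

-353 to -281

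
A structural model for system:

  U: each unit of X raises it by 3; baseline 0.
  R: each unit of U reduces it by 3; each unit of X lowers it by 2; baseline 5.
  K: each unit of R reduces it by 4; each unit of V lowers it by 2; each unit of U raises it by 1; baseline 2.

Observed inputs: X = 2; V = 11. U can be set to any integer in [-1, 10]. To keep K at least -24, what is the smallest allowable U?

U = 0

Intervening on U fixes its value directly, overriding its dependence on X.
Substituting into the R equation gives R = -3*U + 1.
This gives K = 13*U - 24.
Require 13*U - 24 ≥ -24, so U ≥ 0.
The smallest integer in [-1, 10] satisfying this is 0.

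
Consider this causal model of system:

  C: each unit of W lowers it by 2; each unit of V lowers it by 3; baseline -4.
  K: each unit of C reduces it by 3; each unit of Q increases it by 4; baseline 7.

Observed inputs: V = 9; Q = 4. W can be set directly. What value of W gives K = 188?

Substituting into the C equation gives C = -2*W - 31.
Substituting into the K equation gives K = 6*W + 116.
Solve 6*W + 116 = 188: W = (188 - 116) / 6 = 12.

W = 12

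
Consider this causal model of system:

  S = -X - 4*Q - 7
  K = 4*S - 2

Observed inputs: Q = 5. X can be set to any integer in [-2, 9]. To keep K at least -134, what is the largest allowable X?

X = 6

Substituting into the S equation gives S = -X - 27.
Substituting into the K equation gives K = -4*X - 110.
Require -4*X - 110 ≥ -134, so X ≤ 6.
The largest integer in [-2, 9] satisfying this is 6.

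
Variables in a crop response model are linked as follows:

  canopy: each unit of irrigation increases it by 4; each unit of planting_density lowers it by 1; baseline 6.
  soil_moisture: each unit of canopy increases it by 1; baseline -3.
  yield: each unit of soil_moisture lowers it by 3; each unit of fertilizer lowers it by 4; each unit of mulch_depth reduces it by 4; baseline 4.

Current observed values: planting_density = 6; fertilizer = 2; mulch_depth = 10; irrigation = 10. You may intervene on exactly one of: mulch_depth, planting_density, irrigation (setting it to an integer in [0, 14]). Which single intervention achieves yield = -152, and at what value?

set planting_density = 7

Intervening on mulch_depth: yield = -4*mulch_depth - 115. Reaching -152 requires mulch_depth = 37/4, not an integer.
Intervening on planting_density: with other inputs at their observed values, yield = 3*planting_density - 173. Solving for -152 gives planting_density = 7, within [0, 14].
Intervening on irrigation: yield = -12*irrigation - 35. Reaching -152 requires irrigation = 39/4, not an integer.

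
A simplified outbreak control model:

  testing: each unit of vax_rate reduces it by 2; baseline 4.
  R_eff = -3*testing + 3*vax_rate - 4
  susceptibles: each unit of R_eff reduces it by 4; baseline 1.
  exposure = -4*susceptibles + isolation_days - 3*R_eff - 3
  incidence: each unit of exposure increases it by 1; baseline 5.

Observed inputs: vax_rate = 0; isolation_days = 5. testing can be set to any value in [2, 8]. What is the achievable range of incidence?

-361 to -127

Intervening on testing fixes its value directly, overriding its dependence on vax_rate.
Substituting into the R_eff equation gives R_eff = -3*testing - 4.
susceptibles becomes 12*testing + 17.
Substituting into the exposure equation gives exposure = -39*testing - 54.
So incidence = -39*testing - 49.
Linear in testing, so extremes are at the endpoints: testing = 2 gives incidence = -127; testing = 8 gives incidence = -361.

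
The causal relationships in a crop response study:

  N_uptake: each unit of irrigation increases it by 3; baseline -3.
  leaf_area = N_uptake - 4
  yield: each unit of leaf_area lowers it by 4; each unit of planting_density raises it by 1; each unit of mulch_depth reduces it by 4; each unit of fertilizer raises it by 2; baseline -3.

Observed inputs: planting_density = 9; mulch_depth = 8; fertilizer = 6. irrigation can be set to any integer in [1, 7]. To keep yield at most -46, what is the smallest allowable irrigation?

irrigation = 5

Substituting into the leaf_area equation gives leaf_area = 3*irrigation - 7.
Substituting into the yield equation gives yield = -12*irrigation + 14.
Require -12*irrigation + 14 ≤ -46, so irrigation ≥ 5.
The smallest integer in [1, 7] satisfying this is 5.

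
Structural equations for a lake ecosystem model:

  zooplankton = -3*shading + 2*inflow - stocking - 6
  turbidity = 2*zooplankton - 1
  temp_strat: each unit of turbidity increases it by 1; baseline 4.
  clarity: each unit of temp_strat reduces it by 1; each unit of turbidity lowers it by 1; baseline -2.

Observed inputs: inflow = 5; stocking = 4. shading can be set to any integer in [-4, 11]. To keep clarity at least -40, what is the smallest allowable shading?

shading = -3

Substituting into the zooplankton equation gives zooplankton = -3*shading.
Substituting into the turbidity equation gives turbidity = -6*shading - 1.
Substituting into the temp_strat equation gives temp_strat = -6*shading + 3.
Substituting into the clarity equation gives clarity = 12*shading - 4.
Require 12*shading - 4 ≥ -40, so shading ≥ -3.
The smallest integer in [-4, 11] satisfying this is -3.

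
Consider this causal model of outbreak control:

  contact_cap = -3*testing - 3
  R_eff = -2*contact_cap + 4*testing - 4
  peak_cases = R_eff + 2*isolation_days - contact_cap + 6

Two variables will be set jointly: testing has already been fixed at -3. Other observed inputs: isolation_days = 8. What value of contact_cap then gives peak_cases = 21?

contact_cap = -5

With testing held at -3:
Intervening on contact_cap fixes its value directly, overriding its dependence on testing.
Substituting into the R_eff equation gives R_eff = -2*contact_cap - 16.
peak_cases becomes -3*contact_cap + 6.
Solve -3*contact_cap + 6 = 21: contact_cap = (21 - 6) / -3 = -5.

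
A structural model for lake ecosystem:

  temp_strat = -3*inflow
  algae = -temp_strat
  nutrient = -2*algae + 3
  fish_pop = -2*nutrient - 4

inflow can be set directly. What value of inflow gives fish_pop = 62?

inflow = 6

Substituting into the algae equation gives algae = 3*inflow.
nutrient becomes -6*inflow + 3.
Substituting into the fish_pop equation gives fish_pop = 12*inflow - 10.
Solve 12*inflow - 10 = 62: inflow = (62 + 10) / 12 = 6.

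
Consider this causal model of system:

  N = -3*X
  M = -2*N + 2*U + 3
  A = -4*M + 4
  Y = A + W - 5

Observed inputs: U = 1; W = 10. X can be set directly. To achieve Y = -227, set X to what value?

X = 9

Substituting into the M equation gives M = 6*X + 5.
Substituting into the A equation gives A = -24*X - 16.
Substituting into the Y equation gives Y = -24*X - 11.
Solve -24*X - 11 = -227: X = (-227 + 11) / -24 = 9.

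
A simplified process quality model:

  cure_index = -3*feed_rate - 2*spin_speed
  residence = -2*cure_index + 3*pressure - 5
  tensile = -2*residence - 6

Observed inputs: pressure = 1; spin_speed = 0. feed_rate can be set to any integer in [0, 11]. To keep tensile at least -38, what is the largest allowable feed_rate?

Substituting into the cure_index equation gives cure_index = -3*feed_rate.
Substituting into the residence equation gives residence = 6*feed_rate - 2.
Substituting into the tensile equation gives tensile = -12*feed_rate - 2.
Require -12*feed_rate - 2 ≥ -38, so feed_rate ≤ 3.
The largest integer in [0, 11] satisfying this is 3.

feed_rate = 3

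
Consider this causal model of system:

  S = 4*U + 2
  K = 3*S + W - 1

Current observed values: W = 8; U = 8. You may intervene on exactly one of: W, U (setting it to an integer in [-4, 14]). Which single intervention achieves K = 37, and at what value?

Intervening on W: K = W + 101. Reaching 37 requires W = -64, outside [-4, 14].
Intervening on U: with other inputs at their observed values, K = 12*U + 13. Solving for 37 gives U = 2, within [-4, 14].

set U = 2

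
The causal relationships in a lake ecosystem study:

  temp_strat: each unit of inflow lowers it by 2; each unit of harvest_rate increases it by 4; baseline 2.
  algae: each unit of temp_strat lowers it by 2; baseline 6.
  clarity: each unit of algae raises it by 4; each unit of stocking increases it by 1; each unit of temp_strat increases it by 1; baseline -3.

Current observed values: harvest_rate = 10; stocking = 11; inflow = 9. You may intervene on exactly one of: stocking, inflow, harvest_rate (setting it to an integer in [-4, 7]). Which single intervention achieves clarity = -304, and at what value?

set inflow = -3

Intervening on stocking: clarity = stocking - 147. Reaching -304 requires stocking = -157, outside [-4, 7].
Intervening on inflow: with other inputs at their observed values, clarity = 14*inflow - 262. Solving for -304 gives inflow = -3, within [-4, 7].
Intervening on harvest_rate: clarity = -28*harvest_rate + 144. Reaching -304 requires harvest_rate = 16, outside [-4, 7].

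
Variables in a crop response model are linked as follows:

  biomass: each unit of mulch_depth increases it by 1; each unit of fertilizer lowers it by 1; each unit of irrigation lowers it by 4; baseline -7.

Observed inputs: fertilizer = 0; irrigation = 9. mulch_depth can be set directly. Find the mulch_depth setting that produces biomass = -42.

Substituting into the biomass equation gives biomass = mulch_depth - 43.
Solve mulch_depth - 43 = -42: mulch_depth = (-42 + 43) / 1 = 1.

mulch_depth = 1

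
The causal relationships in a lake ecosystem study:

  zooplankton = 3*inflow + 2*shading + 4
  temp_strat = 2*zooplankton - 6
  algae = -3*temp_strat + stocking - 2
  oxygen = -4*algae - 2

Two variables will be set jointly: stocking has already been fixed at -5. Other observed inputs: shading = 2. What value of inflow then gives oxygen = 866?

With stocking held at -5:
Substituting into the zooplankton equation gives zooplankton = 3*inflow + 8.
This gives temp_strat = 6*inflow + 10.
This gives algae = -18*inflow - 37.
Substituting into the oxygen equation gives oxygen = 72*inflow + 146.
Solve 72*inflow + 146 = 866: inflow = (866 - 146) / 72 = 10.

inflow = 10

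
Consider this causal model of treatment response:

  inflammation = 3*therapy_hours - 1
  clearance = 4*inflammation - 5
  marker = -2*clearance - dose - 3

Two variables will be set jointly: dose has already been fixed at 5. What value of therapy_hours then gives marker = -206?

With dose held at 5:
Substituting into the clearance equation gives clearance = 12*therapy_hours - 9.
Substituting into the marker equation gives marker = -24*therapy_hours + 10.
Solve -24*therapy_hours + 10 = -206: therapy_hours = (-206 - 10) / -24 = 9.

therapy_hours = 9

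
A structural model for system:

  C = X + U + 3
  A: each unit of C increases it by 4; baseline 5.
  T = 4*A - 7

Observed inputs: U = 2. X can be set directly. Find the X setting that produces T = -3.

X = -6

Substituting into the C equation gives C = X + 5.
This gives A = 4*X + 25.
Substituting into the T equation gives T = 16*X + 93.
Solve 16*X + 93 = -3: X = (-3 - 93) / 16 = -6.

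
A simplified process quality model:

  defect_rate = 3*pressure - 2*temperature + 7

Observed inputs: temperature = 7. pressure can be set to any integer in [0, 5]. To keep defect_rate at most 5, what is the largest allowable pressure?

pressure = 4

Substituting into the defect_rate equation gives defect_rate = 3*pressure - 7.
Require 3*pressure - 7 ≤ 5, so pressure ≤ 4.
The largest integer in [0, 5] satisfying this is 4.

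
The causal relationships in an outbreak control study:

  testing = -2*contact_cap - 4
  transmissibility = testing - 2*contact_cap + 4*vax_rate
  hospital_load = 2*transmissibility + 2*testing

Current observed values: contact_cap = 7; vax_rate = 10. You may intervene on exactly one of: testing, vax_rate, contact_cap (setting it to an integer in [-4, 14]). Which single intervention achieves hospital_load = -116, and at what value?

set vax_rate = -2

Intervening on testing: hospital_load = 4*testing + 52. Reaching -116 requires testing = -42, outside [-4, 14].
Intervening on vax_rate: with other inputs at their observed values, hospital_load = 8*vax_rate - 100. Solving for -116 gives vax_rate = -2, within [-4, 14].
Intervening on contact_cap: hospital_load = -12*contact_cap + 64. Reaching -116 requires contact_cap = 15, outside [-4, 14].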